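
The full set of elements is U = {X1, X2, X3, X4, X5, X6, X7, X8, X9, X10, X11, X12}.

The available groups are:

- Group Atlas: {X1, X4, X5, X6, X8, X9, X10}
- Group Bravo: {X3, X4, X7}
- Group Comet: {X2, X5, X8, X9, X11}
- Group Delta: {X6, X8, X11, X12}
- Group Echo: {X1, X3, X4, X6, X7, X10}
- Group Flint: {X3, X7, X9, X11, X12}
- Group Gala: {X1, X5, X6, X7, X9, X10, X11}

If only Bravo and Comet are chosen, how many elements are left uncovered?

Union of Bravo, Comet = {X2, X3, X4, X5, X7, X8, X9, X11}.
Not covered: X1, X6, X10, X12 — 4 elements.

4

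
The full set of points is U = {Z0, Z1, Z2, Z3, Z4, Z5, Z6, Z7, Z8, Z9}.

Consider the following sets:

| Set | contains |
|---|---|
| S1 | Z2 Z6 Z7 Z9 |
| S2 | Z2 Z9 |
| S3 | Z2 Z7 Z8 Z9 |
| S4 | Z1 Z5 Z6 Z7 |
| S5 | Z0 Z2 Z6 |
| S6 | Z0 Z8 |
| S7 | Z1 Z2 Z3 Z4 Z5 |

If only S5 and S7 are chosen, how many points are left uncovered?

Union of S5, S7 = {Z0, Z1, Z2, Z3, Z4, Z5, Z6}.
Not covered: Z7, Z8, Z9 — 3 points.

3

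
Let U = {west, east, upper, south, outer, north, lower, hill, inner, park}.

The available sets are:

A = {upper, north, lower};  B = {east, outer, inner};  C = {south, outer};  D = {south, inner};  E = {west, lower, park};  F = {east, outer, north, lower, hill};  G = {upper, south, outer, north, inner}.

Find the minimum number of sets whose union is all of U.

3

E and F and G together: E ∪ F ∪ G = {west, east, upper, south, outer, north, lower, hill, inner, park} — every element is covered.
Only E contains west, so E is forced; the remaining 7 elements need at least 2 more sets (each remaining set adds at most 5) — so at least 3 sets are needed, and 3 is optimal.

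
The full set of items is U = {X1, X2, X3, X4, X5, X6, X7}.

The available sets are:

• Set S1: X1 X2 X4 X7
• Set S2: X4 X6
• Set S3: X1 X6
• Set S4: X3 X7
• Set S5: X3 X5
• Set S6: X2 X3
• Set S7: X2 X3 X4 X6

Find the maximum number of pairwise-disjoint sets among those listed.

2

S2, S6 are pairwise disjoint (S2={X4,X6}; S6={X2,X3}).
Every remaining set overlaps one of these, and no 3 of the listed sets are pairwise disjoint, so 2 is the maximum.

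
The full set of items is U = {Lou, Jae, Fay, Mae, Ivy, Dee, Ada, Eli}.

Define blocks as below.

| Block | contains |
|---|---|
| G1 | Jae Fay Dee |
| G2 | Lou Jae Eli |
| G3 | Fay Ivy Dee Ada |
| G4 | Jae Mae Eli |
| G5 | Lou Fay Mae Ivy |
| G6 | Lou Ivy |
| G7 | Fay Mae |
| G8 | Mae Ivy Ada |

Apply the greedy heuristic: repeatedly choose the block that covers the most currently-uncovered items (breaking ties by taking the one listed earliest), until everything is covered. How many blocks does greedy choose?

3

Greedy: pick G3 (covers 4 new) → pick G2 (covers 3 new) → pick G4 (covers 1 new). Total picks: 3.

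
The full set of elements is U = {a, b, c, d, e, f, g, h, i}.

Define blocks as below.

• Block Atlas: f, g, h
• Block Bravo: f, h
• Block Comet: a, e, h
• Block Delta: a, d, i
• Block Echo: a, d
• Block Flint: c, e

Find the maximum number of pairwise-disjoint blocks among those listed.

3

Bravo, Echo, Flint are pairwise disjoint (Bravo={f,h}; Echo={a,d}; Flint={c,e}).
Every remaining block overlaps one of these, and no 4 of the listed blocks are pairwise disjoint, so 3 is the maximum.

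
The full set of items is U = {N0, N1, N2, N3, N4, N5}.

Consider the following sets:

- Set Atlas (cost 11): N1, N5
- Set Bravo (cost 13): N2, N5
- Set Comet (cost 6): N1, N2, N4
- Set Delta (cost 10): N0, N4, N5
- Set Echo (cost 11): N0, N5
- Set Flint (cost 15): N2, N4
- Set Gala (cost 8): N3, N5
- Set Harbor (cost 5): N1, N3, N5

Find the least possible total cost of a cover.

21

Comet, Delta, Harbor together cover every item (Comet ∪ Delta ∪ Harbor = {N0, N1, N2, N3, N4, N5}); total cost 6 + 10 + 5 = 21.
No covering selection has total cost below 21.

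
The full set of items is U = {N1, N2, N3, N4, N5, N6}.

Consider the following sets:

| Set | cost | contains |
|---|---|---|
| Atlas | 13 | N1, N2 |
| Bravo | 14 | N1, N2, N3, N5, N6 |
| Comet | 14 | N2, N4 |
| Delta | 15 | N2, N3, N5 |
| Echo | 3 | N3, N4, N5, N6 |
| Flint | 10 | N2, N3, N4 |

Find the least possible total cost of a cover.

Atlas, Echo together cover every item (Atlas ∪ Echo = {N1, N2, N3, N4, N5, N6}); total cost 13 + 3 = 16.
No covering selection has total cost below 16.

16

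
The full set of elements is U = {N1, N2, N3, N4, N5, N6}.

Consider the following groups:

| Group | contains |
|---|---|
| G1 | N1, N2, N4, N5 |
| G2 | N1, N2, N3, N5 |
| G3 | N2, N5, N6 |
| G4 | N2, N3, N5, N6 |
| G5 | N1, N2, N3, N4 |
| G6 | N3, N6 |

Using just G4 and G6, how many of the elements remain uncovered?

Union of G4, G6 = {N2, N3, N5, N6}.
Not covered: N1, N4 — 2 elements.

2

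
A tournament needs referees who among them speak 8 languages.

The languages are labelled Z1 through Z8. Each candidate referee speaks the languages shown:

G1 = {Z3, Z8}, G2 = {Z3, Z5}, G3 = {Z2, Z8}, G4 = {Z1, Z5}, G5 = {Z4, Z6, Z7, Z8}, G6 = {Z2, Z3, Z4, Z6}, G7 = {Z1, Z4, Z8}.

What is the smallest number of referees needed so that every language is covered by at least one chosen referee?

3

Take {G4, G5, G6}. Their union is {Z1, Z2, Z3, Z4, Z5, Z6, Z7, Z8}, which is all 8 languages.
Only G5 contains Z7, so G5 is forced; the remaining 4 languages need at least 2 more referees (each remaining referee adds at most 2) — so at least 3 referees are needed, and 3 is optimal.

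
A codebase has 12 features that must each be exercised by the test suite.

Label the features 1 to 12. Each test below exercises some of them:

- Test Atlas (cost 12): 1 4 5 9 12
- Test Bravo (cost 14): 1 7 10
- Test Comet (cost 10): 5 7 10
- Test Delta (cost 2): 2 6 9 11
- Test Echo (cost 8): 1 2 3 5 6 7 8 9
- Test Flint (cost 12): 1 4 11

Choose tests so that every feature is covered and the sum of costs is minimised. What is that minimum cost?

32

Atlas, Comet, Delta, Echo together cover every feature (Atlas ∪ Comet ∪ Delta ∪ Echo = {1, 2, 3, 4, 5, 6, 7, 8, 9, 10, 11, 12}); total cost 12 + 10 + 2 + 8 = 32.
No covering selection has total cost below 32.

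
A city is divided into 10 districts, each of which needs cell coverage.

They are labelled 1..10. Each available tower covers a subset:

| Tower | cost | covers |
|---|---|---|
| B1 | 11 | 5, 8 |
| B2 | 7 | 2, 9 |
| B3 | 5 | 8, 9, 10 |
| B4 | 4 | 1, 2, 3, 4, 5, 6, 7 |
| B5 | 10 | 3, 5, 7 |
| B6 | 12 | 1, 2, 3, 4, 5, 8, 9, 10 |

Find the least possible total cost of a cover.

9

B3, B4 together cover every district (B3 ∪ B4 = {1, 2, 3, 4, 5, 6, 7, 8, 9, 10}); total cost 5 + 4 = 9.
No covering selection has total cost below 9.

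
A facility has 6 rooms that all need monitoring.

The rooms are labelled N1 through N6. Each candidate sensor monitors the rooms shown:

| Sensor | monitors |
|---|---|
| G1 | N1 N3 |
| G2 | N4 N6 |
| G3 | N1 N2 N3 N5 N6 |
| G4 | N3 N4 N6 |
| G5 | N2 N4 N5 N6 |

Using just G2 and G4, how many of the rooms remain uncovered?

Union of G2, G4 = {N3, N4, N6}.
Not covered: N1, N2, N5 — 3 rooms.

3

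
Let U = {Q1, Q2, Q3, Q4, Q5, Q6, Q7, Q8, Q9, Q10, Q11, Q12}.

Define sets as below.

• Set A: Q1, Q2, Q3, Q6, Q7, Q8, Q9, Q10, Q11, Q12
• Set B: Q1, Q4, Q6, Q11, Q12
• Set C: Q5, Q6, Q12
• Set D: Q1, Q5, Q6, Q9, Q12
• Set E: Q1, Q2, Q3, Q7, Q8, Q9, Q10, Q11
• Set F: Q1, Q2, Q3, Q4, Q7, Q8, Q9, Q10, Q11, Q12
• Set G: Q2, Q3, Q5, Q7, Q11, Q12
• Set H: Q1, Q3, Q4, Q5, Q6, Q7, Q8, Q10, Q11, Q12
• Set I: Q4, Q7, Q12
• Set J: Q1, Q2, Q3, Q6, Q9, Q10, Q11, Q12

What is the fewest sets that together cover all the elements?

2

C and F together: C ∪ F = {Q1, Q2, Q3, Q4, Q5, Q6, Q7, Q8, Q9, Q10, Q11, Q12} — every element is covered.
No single set has all 12 elements (the largest, A, has 10), so 2 is optimal.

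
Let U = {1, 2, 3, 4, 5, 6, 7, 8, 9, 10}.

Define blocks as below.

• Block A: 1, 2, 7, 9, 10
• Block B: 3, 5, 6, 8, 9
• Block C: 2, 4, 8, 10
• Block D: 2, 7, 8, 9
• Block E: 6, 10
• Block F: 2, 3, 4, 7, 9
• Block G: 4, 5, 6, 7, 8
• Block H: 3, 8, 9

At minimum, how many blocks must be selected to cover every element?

3

A and B and F together: A ∪ B ∪ F = {1, 2, 3, 4, 5, 6, 7, 8, 9, 10} — every element is covered.
Only A contains 1, so A is forced; the remaining 5 elements need at least 2 more blocks (each remaining block adds at most 4) — so at least 3 blocks are needed, and 3 is optimal.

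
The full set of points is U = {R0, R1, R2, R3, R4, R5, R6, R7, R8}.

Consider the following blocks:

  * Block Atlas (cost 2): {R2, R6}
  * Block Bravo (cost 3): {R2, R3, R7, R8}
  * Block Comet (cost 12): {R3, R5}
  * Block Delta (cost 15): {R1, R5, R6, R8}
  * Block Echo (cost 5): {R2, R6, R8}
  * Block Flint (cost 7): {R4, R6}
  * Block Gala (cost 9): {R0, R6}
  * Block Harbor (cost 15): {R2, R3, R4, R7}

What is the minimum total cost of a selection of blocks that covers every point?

34

Bravo, Delta, Flint, Gala together cover every point (Bravo ∪ Delta ∪ Flint ∪ Gala = {R0, R1, R2, R3, R4, R5, R6, R7, R8}); total cost 3 + 15 + 7 + 9 = 34.
The greedy pick Bravo, Atlas, Flint, Delta, Gala costs 36; no covering selection beats 34.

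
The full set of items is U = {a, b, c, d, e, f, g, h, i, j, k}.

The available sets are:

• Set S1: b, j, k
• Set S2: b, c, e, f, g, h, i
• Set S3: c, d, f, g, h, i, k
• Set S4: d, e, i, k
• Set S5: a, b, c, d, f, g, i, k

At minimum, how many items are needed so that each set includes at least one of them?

The 2 items {c, k} hit every set.
No single item lies in every set, so at least 2 are needed and 2 is optimal.

2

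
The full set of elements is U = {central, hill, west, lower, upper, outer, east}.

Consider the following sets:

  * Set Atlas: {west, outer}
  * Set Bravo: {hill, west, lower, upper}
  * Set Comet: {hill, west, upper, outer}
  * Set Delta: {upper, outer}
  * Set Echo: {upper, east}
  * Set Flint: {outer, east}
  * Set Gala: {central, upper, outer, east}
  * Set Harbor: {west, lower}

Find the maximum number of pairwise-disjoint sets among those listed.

2

Atlas, Echo are pairwise disjoint (Atlas={west,outer}; Echo={upper,east}).
Every remaining set overlaps one of these, and no 3 of the listed sets are pairwise disjoint, so 2 is the maximum.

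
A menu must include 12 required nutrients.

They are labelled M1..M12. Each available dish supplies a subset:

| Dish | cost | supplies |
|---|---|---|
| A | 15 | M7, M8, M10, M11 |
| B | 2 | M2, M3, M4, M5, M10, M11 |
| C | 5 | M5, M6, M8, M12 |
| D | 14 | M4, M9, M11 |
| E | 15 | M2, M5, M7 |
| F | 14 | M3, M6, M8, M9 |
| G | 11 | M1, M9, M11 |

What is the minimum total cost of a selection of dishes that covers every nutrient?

33

A, B, C, G together cover every nutrient (A ∪ B ∪ C ∪ G = {M1, M2, M3, M4, M5, M6, M7, M8, M9, M10, M11, M12}); total cost 15 + 2 + 5 + 11 = 33.
No covering selection has total cost below 33.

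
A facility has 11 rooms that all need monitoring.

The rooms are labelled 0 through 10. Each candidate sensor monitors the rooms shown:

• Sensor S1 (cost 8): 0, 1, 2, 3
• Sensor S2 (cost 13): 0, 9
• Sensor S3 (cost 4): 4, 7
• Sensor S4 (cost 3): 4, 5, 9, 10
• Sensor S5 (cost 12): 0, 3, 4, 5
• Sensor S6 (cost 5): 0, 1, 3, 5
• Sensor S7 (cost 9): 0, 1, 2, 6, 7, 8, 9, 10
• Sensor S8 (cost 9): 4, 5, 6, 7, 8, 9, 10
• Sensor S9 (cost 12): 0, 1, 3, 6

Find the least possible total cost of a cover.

S1, S8 together cover every room (S1 ∪ S8 = {0, 1, 2, 3, 4, 5, 6, 7, 8, 9, 10}); total cost 8 + 9 = 17.
No covering selection has total cost below 17.

17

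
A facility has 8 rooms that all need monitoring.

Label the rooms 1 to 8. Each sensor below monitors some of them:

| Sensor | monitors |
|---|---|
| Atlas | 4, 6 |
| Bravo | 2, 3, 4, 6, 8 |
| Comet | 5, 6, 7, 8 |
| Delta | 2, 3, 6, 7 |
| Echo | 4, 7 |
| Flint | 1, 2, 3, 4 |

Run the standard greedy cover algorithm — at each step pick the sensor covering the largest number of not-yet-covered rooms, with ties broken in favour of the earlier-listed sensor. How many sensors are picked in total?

Greedy: pick Bravo (covers 5 new) → pick Comet (covers 2 new) → pick Flint (covers 1 new). Total picks: 3.
(The true minimum cover uses only 2 sensors, so greedy is not optimal here.)

3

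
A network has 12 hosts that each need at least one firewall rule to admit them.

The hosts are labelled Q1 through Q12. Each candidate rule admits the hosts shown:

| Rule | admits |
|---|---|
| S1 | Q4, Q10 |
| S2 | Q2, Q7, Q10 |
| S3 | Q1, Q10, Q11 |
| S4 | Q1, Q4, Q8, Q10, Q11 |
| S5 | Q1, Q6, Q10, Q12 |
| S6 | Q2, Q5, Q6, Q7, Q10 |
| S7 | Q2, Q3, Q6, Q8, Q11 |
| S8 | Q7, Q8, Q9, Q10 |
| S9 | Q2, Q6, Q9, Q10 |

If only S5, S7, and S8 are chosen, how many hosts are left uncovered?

2

Union of S5, S7, S8 = {Q1, Q2, Q3, Q6, Q7, Q8, Q9, Q10, Q11, Q12}.
Not covered: Q4, Q5 — 2 hosts.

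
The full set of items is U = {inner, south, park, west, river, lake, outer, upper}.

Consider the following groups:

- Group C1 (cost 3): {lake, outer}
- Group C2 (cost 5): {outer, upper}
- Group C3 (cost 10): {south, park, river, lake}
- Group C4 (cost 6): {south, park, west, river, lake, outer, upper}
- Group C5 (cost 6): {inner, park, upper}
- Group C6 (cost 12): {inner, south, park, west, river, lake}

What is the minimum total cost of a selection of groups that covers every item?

12

C4, C5 together cover every item (C4 ∪ C5 = {inner, south, park, west, river, lake, outer, upper}); total cost 6 + 6 = 12.
No covering selection has total cost below 12.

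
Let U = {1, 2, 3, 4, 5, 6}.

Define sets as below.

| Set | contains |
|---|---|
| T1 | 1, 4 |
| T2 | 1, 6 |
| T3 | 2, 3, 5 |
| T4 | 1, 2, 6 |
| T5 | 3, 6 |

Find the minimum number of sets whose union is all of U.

T1 and T3 and T4 together: T1 ∪ T3 ∪ T4 = {1, 2, 3, 4, 5, 6} — every point is covered.
Only T1 contains 4, so T1 is forced; the remaining 4 points need at least 2 more sets (each remaining set adds at most 3) — so at least 3 sets are needed, and 3 is optimal.

3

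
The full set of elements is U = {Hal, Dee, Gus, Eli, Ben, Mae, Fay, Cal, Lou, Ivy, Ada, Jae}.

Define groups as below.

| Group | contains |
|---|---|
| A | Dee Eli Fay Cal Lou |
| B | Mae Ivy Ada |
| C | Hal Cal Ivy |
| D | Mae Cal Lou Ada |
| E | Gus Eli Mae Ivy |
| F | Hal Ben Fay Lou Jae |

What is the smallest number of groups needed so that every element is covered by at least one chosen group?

4

A, B, E, and F cover everything between them: the union {Hal, Dee, Gus, Eli, Ben, Mae, Fay, Cal, Lou, Ivy, Ada, Jae} is all of U.
Only A contains Dee, so A is forced; the remaining 7 elements need at least 3 more groups (each remaining group adds at most 3) — so at least 4 groups are needed, and 4 is optimal.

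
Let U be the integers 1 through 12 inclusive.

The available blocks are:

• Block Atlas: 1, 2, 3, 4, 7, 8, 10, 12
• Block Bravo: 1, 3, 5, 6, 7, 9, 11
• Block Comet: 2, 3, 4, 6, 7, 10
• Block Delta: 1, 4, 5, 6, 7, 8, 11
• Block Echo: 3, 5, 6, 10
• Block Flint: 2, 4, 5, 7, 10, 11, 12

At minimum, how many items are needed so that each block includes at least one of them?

2

H = {5, 10} meets every block (each contains at least one member of H), and |H| = 2.
No single item lies in every block, so at least 2 are needed and 2 is optimal.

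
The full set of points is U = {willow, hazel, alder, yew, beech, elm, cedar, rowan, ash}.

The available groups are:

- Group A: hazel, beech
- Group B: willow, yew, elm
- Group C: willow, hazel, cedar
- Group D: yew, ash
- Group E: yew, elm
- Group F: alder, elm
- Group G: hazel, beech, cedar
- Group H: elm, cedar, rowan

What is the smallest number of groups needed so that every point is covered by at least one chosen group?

A, B, D, F, and H cover everything between them: the union {willow, hazel, alder, yew, beech, elm, cedar, rowan, ash} is all of U.
No 4 of the 8 groups cover everything (all 70 combinations miss at least one point), so 5 is optimal.

5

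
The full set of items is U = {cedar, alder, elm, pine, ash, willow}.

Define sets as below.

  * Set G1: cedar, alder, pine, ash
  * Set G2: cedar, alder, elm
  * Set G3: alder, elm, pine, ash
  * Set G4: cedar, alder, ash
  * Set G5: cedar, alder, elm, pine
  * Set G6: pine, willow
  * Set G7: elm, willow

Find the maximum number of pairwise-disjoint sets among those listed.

G4, G6 are pairwise disjoint (G4={cedar,alder,ash}; G6={pine,willow}).
Every remaining set overlaps one of these, and no 3 of the listed sets are pairwise disjoint, so 2 is the maximum.

2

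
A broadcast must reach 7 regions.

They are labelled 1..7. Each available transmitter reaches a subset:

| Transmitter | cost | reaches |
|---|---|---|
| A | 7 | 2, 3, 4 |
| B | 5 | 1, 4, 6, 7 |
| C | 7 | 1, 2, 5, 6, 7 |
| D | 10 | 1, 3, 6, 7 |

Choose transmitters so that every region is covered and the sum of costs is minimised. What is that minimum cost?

A, C together cover every region (A ∪ C = {1, 2, 3, 4, 5, 6, 7}); total cost 7 + 7 = 14.
The greedy pick B, A, C costs 19; no covering selection beats 14.

14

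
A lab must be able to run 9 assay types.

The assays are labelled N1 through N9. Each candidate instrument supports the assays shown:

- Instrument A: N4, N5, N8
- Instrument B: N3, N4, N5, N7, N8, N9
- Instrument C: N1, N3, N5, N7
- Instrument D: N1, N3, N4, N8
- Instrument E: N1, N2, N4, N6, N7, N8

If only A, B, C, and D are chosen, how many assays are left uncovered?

2

Union of A, B, C, D = {N1, N3, N4, N5, N7, N8, N9}.
Not covered: N2, N6 — 2 assays.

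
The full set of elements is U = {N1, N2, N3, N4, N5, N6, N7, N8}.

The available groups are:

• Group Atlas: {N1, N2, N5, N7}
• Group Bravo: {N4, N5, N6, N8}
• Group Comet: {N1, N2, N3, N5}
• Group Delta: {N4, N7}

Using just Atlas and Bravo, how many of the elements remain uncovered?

Union of Atlas, Bravo = {N1, N2, N4, N5, N6, N7, N8}.
Not covered: N3 — 1 element.

1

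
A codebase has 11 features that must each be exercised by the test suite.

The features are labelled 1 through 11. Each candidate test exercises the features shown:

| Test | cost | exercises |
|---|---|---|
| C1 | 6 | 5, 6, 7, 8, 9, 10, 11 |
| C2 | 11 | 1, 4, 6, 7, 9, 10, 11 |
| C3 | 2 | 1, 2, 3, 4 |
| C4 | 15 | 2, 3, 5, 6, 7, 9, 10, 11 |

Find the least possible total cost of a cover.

8

C1, C3 together cover every feature (C1 ∪ C3 = {1, 2, 3, 4, 5, 6, 7, 8, 9, 10, 11}); total cost 6 + 2 = 8.
No covering selection has total cost below 8.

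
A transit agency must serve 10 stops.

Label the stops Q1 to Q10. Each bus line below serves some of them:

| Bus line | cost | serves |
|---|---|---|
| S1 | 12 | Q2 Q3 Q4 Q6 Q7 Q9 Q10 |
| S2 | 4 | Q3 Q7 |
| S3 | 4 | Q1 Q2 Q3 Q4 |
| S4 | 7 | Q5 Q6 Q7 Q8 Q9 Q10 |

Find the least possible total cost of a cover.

11

S3, S4 together cover every stop (S3 ∪ S4 = {Q1, Q2, Q3, Q4, Q5, Q6, Q7, Q8, Q9, Q10}); total cost 4 + 7 = 11.
No covering selection has total cost below 11.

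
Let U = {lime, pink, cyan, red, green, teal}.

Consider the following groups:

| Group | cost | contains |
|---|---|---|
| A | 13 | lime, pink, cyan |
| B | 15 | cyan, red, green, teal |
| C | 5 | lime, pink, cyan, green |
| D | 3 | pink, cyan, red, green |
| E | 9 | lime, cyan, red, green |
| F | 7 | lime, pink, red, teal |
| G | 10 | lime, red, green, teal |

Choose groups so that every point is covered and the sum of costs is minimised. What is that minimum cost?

D, F together cover every point (D ∪ F = {lime, pink, cyan, red, green, teal}); total cost 3 + 7 = 10.
No covering selection has total cost below 10.

10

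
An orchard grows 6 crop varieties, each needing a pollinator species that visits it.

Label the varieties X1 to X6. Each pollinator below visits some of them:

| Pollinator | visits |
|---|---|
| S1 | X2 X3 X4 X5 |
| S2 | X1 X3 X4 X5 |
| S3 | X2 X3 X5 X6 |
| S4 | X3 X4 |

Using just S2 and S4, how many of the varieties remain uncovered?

2

Union of S2, S4 = {X1, X3, X4, X5}.
Not covered: X2, X6 — 2 varieties.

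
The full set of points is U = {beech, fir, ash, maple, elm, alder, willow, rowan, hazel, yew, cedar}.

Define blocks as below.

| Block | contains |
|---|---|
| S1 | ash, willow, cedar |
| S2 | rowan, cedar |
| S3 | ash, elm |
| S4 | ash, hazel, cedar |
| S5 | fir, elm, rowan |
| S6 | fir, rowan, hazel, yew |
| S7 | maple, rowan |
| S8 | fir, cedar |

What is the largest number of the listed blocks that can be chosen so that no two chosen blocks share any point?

S3, S7, S8 are pairwise disjoint (S3={ash,elm}; S7={maple,rowan}; S8={fir,cedar}).
Every remaining block overlaps one of these, and no 4 of the listed blocks are pairwise disjoint, so 3 is the maximum.

3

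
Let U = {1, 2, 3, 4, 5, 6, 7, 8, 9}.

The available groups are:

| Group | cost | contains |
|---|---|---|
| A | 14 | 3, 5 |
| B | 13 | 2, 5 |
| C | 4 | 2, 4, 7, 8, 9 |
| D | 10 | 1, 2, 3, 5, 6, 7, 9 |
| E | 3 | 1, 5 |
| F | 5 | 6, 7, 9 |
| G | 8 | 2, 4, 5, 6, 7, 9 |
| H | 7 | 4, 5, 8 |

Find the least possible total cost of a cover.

C, D together cover every item (C ∪ D = {1, 2, 3, 4, 5, 6, 7, 8, 9}); total cost 4 + 10 = 14.
The greedy pick C, E, D costs 17; no covering selection beats 14.

14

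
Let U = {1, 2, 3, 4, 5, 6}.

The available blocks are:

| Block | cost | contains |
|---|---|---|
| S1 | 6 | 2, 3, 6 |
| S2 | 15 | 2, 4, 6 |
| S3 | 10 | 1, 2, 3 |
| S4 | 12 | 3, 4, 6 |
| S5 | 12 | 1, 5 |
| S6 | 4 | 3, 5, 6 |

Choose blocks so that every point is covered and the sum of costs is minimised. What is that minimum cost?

S3, S4, S6 together cover every point (S3 ∪ S4 ∪ S6 = {1, 2, 3, 4, 5, 6}); total cost 10 + 12 + 4 = 26.
No covering selection has total cost below 26.

26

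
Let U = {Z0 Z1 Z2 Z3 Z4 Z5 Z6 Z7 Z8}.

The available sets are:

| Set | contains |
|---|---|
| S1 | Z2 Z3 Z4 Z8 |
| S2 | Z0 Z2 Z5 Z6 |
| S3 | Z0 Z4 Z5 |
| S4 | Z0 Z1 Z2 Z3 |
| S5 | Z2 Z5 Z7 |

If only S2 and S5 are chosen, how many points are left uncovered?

Union of S2, S5 = {Z0, Z2, Z5, Z6, Z7}.
Not covered: Z1, Z3, Z4, Z8 — 4 points.

4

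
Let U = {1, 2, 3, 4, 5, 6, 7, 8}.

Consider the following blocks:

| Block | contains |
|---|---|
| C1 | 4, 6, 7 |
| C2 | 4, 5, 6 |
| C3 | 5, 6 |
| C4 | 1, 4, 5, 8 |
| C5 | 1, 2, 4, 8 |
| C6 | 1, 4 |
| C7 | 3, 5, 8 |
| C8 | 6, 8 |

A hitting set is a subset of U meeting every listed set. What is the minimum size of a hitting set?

The 3 points {4, 5, 8} hit every block.
No choice of 2 points meets every block, so 3 is the minimum.

3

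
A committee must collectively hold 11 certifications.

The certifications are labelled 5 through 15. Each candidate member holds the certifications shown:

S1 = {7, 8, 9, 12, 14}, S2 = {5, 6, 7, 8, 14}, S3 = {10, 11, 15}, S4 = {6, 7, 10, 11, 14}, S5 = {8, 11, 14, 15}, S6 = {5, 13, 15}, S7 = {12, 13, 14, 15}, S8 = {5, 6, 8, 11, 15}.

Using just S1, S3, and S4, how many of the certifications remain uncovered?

Union of S1, S3, S4 = {6, 7, 8, 9, 10, 11, 12, 14, 15}.
Not covered: 5, 13 — 2 certifications.

2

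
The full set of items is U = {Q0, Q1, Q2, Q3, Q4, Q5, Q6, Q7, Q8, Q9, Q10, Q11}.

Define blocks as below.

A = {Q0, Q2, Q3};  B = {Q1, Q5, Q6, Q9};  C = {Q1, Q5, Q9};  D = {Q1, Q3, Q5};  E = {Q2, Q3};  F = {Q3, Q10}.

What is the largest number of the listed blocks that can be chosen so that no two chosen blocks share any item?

2

A, C are pairwise disjoint (A={Q0,Q2,Q3}; C={Q1,Q5,Q9}).
Every remaining block overlaps one of these, and no 3 of the listed blocks are pairwise disjoint, so 2 is the maximum.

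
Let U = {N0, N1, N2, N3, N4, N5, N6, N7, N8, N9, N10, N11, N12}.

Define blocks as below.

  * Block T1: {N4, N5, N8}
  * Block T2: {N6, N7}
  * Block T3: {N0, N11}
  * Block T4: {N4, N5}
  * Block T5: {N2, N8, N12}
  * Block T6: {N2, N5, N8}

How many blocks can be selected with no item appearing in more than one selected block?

T2, T3, T4, T5 are pairwise disjoint (T2={N6,N7}; T3={N0,N11}; T4={N4,N5}; T5={N2,N8,N12}).
Every remaining block overlaps one of these, and no 5 of the listed blocks are pairwise disjoint, so 4 is the maximum.

4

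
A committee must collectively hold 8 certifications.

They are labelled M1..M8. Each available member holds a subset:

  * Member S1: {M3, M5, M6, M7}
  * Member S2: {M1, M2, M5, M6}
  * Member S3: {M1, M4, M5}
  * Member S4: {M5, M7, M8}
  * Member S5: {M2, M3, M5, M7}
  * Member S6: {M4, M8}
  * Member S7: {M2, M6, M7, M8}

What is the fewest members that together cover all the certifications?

S1 and S3 and S7 together: S1 ∪ S3 ∪ S7 = {M1, M2, M3, M4, M5, M6, M7, M8} — every certification is covered.
No 2 of the 7 members cover everything (all 21 combinations miss at least one certification), so 3 is optimal.

3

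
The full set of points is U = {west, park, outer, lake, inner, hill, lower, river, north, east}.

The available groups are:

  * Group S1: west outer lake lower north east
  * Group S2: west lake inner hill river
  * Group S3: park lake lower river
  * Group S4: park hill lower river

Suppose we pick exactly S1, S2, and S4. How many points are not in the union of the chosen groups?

Union of S1, S2, S4 = {west, park, outer, lake, inner, hill, lower, river, north, east} — that's every point, so 0 are uncovered.

0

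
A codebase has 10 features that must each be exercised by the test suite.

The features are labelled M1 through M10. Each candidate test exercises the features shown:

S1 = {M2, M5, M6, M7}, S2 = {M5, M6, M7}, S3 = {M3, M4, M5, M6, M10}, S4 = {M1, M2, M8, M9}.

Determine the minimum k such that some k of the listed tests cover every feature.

S1 and S3 and S4 together: S1 ∪ S3 ∪ S4 = {M1, M2, M3, M4, M5, M6, M7, M8, M9, M10} — every feature is covered.
Only S4 contains M1, so S4 is forced; the remaining 6 features need at least 2 more tests (each remaining test adds at most 5) — so at least 3 tests are needed, and 3 is optimal.

3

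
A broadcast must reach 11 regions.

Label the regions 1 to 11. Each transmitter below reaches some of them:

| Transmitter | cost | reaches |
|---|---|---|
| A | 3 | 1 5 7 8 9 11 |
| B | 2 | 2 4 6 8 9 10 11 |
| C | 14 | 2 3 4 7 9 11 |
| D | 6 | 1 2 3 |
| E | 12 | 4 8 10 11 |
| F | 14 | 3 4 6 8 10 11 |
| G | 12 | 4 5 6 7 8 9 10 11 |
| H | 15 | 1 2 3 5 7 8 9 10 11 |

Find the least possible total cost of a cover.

11

A, B, D together cover every region (A ∪ B ∪ D = {1, 2, 3, 4, 5, 6, 7, 8, 9, 10, 11}); total cost 3 + 2 + 6 = 11.
No covering selection has total cost below 11.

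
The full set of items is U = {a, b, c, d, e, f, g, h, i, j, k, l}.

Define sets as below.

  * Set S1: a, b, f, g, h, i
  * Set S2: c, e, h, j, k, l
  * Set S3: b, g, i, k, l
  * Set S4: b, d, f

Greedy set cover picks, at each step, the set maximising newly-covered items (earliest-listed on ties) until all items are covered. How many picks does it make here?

Greedy: pick S1 (covers 6 new) → pick S2 (covers 5 new) → pick S4 (covers 1 new). Total picks: 3.

3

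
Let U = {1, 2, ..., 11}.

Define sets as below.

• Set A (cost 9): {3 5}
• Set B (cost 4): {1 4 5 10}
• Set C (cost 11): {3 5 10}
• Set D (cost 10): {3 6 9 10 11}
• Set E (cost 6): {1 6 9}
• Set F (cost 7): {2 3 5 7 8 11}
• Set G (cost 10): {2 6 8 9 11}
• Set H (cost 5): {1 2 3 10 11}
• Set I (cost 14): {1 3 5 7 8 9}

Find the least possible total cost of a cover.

17

B, E, F together cover every point (B ∪ E ∪ F = {1, 2, 3, 4, 5, 6, 7, 8, 9, 10, 11}); total cost 4 + 6 + 7 = 17.
No covering selection has total cost below 17.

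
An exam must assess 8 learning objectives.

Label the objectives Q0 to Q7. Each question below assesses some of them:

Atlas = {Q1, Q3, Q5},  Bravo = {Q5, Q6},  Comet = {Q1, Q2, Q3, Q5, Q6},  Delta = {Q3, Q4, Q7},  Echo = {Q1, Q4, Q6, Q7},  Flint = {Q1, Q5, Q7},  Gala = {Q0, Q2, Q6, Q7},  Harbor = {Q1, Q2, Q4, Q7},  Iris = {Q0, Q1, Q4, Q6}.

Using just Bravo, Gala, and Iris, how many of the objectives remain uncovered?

Union of Bravo, Gala, Iris = {Q0, Q1, Q2, Q4, Q5, Q6, Q7}.
Not covered: Q3 — 1 objective.

1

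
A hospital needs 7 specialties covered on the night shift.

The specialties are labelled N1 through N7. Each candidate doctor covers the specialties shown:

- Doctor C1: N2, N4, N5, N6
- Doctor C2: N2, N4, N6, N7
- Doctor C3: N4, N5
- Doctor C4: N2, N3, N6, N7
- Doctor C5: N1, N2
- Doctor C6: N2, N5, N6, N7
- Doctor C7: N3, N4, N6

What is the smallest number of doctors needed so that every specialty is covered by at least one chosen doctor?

3

Take {C5, C6, C7}. Their union is {N1, N2, N3, N4, N5, N6, N7}, which is all 7 specialties.
Only C5 contains N1, so C5 is forced; the remaining 5 specialties need at least 2 more doctors (each remaining doctor adds at most 3) — so at least 3 doctors are needed, and 3 is optimal.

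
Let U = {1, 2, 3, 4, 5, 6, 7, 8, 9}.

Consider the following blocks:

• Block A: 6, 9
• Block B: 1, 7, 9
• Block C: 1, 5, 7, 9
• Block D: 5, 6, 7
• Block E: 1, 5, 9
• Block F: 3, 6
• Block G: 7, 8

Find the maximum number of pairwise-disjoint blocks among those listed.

3

E, F, G are pairwise disjoint (E={1,5,9}; F={3,6}; G={7,8}).
Every remaining block overlaps one of these, and no 4 of the listed blocks are pairwise disjoint, so 3 is the maximum.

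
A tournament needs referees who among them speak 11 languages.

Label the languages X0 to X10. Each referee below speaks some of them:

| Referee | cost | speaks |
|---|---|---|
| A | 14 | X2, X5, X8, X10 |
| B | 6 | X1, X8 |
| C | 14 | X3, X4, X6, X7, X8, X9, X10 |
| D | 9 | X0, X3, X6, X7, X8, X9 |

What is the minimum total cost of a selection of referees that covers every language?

43

A, B, C, D together cover every language (A ∪ B ∪ C ∪ D = {X0, X1, X2, X3, X4, X5, X6, X7, X8, X9, X10}); total cost 14 + 6 + 14 + 9 = 43.
No covering selection has total cost below 43.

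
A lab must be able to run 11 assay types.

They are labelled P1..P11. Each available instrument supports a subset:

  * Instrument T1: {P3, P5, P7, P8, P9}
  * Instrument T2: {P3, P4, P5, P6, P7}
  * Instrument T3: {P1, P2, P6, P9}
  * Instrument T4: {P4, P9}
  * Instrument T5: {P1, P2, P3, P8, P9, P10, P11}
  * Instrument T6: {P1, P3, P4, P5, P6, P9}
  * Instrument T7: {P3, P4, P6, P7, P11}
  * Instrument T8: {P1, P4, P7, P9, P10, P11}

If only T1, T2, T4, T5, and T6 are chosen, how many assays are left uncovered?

0

Union of T1, T2, T4, T5, T6 = {P1, P2, P3, P4, P5, P6, P7, P8, P9, P10, P11} — that's every assay, so 0 are uncovered.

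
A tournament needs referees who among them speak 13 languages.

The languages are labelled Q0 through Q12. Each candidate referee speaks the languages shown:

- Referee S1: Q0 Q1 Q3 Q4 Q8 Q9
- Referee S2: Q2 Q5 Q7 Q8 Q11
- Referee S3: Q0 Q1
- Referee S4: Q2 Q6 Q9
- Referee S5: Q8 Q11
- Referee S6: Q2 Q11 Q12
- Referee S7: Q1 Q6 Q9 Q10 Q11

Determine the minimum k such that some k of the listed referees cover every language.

4

S1 and S2 and S6 and S7 together: S1 ∪ S2 ∪ S6 ∪ S7 = {Q0, Q1, Q2, Q3, Q4, Q5, Q6, Q7, Q8, Q9, Q10, Q11, Q12} — every language is covered.
No 3 of the 7 referees cover everything (all 35 combinations miss at least one language), so 4 is optimal.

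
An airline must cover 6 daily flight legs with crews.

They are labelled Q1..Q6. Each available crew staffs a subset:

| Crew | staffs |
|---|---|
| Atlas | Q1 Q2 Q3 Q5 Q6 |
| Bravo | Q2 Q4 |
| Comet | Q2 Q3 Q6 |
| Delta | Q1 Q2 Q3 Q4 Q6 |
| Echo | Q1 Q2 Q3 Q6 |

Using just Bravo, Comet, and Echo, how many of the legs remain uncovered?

1

Union of Bravo, Comet, Echo = {Q1, Q2, Q3, Q4, Q6}.
Not covered: Q5 — 1 leg.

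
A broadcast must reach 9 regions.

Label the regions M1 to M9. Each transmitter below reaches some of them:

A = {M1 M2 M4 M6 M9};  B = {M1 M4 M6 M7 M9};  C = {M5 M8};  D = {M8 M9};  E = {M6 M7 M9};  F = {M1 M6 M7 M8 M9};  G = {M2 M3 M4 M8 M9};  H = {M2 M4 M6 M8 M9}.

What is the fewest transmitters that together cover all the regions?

3

B and C and G together: B ∪ C ∪ G = {M1, M2, M3, M4, M5, M6, M7, M8, M9} — every region is covered.
Only G contains M3, so G is forced; the remaining 4 regions need at least 2 more transmitters (each remaining transmitter adds at most 3) — so at least 3 transmitters are needed, and 3 is optimal.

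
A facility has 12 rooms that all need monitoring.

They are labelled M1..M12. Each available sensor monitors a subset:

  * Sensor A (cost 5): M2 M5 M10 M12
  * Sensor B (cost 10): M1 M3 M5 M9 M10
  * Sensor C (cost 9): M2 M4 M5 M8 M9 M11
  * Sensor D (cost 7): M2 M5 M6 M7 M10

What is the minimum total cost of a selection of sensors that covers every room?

31

A, B, C, D together cover every room (A ∪ B ∪ C ∪ D = {M1, M2, M3, M4, M5, M6, M7, M8, M9, M10, M11, M12}); total cost 5 + 10 + 9 + 7 = 31.
No covering selection has total cost below 31.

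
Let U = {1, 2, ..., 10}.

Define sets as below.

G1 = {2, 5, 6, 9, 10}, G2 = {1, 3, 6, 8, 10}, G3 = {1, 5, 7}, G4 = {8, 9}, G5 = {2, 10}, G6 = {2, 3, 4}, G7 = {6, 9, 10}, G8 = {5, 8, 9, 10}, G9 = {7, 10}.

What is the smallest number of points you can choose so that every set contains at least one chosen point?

The 4 points {2, 5, 8, 10} hit every set.
No choice of 3 points meets every set, so 4 is the minimum.

4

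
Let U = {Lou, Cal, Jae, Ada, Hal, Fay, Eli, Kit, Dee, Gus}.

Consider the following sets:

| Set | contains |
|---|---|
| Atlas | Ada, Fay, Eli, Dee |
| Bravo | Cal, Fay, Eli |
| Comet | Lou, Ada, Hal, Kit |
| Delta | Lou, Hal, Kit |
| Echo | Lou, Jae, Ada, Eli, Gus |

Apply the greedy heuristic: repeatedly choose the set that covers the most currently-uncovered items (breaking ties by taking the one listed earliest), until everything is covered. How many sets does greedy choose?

4

Greedy: pick Echo (covers 5 new) → pick Atlas (covers 2 new) → pick Comet (covers 2 new) → pick Bravo (covers 1 new). Total picks: 4.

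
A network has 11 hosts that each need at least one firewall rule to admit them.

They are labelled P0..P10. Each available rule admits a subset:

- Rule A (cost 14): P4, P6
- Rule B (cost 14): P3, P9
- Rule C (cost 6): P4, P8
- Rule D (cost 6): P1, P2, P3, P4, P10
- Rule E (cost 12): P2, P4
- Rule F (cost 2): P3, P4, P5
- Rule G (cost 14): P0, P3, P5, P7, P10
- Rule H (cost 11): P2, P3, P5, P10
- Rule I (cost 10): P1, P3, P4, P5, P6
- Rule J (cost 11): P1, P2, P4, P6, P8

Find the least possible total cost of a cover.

39

B, G, J together cover every host (B ∪ G ∪ J = {P0, P1, P2, P3, P4, P5, P6, P7, P8, P9, P10}); total cost 14 + 14 + 11 = 39.
The greedy pick F, D, J, G, B costs 47; no covering selection beats 39.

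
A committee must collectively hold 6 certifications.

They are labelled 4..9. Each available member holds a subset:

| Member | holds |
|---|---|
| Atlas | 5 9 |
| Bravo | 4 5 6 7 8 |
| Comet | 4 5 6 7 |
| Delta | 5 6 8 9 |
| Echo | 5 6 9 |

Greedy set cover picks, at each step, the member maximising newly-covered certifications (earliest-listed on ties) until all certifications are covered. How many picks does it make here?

Greedy: pick Bravo (covers 5 new) → pick Atlas (covers 1 new). Total picks: 2.

2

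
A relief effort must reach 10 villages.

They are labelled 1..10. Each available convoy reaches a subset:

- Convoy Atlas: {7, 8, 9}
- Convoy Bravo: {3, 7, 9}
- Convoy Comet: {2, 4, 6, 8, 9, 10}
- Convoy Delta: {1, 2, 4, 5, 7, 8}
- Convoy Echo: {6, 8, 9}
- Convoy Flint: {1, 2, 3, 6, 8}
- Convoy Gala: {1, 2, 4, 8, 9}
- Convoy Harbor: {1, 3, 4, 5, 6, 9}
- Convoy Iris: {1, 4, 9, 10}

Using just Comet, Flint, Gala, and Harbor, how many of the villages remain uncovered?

Union of Comet, Flint, Gala, Harbor = {1, 2, 3, 4, 5, 6, 8, 9, 10}.
Not covered: 7 — 1 village.

1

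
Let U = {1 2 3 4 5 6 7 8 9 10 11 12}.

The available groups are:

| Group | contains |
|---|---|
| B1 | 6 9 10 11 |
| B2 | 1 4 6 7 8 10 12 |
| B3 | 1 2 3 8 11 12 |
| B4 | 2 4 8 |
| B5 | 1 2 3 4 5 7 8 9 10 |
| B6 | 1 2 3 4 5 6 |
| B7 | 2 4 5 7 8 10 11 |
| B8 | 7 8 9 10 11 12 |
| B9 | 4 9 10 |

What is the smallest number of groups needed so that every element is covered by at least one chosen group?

2

B6 and B8 together: B6 ∪ B8 = {1, 2, 3, 4, 5, 6, 7, 8, 9, 10, 11, 12} — every element is covered.
No single group has all 12 elements (the largest, B5, has 9), so 2 is optimal.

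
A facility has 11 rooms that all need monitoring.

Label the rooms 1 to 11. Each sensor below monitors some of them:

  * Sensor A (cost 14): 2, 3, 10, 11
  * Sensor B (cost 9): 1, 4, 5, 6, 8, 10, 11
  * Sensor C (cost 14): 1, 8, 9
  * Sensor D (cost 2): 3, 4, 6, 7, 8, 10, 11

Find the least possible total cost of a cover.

A, B, C, D together cover every room (A ∪ B ∪ C ∪ D = {1, 2, 3, 4, 5, 6, 7, 8, 9, 10, 11}); total cost 14 + 9 + 14 + 2 = 39.
No covering selection has total cost below 39.

39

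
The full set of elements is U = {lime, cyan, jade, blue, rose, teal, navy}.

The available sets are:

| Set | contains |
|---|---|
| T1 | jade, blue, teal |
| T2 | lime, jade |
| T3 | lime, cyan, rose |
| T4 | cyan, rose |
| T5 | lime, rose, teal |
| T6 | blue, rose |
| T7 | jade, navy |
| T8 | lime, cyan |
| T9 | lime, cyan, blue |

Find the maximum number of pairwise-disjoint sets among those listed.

T6, T7, T8 are pairwise disjoint (T6={blue,rose}; T7={jade,navy}; T8={lime,cyan}).
Every remaining set overlaps one of these, and no 4 of the listed sets are pairwise disjoint, so 3 is the maximum.

3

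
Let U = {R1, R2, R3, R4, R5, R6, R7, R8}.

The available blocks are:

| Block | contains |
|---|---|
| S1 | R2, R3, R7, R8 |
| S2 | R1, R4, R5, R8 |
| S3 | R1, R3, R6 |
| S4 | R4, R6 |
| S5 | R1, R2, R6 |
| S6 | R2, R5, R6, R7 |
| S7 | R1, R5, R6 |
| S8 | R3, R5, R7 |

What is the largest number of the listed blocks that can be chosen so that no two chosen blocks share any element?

S4, S8 are pairwise disjoint (S4={R4,R6}; S8={R3,R5,R7}).
Every remaining block overlaps one of these, and no 3 of the listed blocks are pairwise disjoint, so 2 is the maximum.

2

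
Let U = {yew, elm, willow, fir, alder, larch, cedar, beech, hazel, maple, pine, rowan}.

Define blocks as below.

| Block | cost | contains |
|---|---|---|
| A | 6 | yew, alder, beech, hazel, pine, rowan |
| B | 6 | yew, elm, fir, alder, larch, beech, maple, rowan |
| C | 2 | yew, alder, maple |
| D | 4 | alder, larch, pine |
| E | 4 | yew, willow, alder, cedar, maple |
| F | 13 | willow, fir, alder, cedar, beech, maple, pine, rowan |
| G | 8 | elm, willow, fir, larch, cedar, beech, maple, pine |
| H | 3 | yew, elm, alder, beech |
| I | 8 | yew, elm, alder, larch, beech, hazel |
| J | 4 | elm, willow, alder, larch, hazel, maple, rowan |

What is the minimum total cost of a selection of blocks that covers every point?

C, G, J together cover every point (C ∪ G ∪ J = {yew, elm, willow, fir, alder, larch, cedar, beech, hazel, maple, pine, rowan}); total cost 2 + 8 + 4 = 14.
The greedy pick J, H, G costs 15; no covering selection beats 14.

14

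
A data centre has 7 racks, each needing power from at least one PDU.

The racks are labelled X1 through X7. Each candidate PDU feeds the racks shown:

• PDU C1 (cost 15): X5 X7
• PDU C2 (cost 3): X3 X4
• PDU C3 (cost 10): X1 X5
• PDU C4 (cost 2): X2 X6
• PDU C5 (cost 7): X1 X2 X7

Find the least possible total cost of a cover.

C2, C3, C4, C5 together cover every rack (C2 ∪ C3 ∪ C4 ∪ C5 = {X1, X2, X3, X4, X5, X6, X7}); total cost 3 + 10 + 2 + 7 = 22.
No covering selection has total cost below 22.

22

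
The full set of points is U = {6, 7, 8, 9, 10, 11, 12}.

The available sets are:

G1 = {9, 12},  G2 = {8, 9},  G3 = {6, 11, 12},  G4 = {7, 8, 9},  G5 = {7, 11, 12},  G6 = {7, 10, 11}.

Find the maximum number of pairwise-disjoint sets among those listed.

G2, G5 are pairwise disjoint (G2={8,9}; G5={7,11,12}).
Every remaining set overlaps one of these, and no 3 of the listed sets are pairwise disjoint, so 2 is the maximum.

2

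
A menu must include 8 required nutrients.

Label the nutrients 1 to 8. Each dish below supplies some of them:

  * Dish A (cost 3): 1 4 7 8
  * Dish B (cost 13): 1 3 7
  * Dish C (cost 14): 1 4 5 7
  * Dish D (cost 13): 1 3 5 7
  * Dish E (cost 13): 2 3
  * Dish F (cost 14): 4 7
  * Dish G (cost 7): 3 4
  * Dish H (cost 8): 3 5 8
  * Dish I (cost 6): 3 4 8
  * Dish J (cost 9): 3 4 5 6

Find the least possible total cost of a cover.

A, E, J together cover every nutrient (A ∪ E ∪ J = {1, 2, 3, 4, 5, 6, 7, 8}); total cost 3 + 13 + 9 = 25.
No covering selection has total cost below 25.

25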